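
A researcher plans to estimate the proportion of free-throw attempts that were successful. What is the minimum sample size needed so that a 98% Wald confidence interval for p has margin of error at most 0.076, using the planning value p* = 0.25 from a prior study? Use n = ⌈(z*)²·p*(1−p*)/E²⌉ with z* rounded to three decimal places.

For 98% confidence, z* = 2.326.
p*(1−p*) = 0.25·0.75 = 0.1875.
Required n before rounding: 5.410276 × 0.1875 / 0.076² = 175.628.
⌈175.628⌉ = 176.

n = 176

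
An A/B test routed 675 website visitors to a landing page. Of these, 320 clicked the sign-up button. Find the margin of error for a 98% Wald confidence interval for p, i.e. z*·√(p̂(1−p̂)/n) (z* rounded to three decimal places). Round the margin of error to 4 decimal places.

ME = 0.0447

Sample proportion p̂ = 320/675 = 0.47407.
SE = √(p̂(1−p̂)/n) = √(0.249328/675) = 0.019219.
z* = 2.326 at the 98% level.
So ME = 0.0447.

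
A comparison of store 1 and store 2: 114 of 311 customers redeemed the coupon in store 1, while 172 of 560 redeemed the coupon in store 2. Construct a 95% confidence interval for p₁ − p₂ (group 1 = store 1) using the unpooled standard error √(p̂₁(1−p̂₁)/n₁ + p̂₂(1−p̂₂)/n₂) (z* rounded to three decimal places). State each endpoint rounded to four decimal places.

(-0.0064, 0.1252)

p̂₁ = 114/311 = 0.36656, p̂₂ = 172/560 = 0.30714; p̂₁ − p̂₂ = 0.05942.
Unpooled SE = √(p̂₁(1−p̂₁)/n₁ + p̂₂(1−p̂₂)/n₂) = √(0.000746603 + 0.000380011) = 0.033565.
For 95% confidence, z* = 1.960. Margin of error = 0.06579.
So the interval runs from -0.0064 to 0.1252.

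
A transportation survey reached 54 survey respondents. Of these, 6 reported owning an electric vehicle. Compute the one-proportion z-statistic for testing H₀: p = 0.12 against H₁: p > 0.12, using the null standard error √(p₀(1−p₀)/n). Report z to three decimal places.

z = -0.201

With x = 6 successes in n = 54, p̂ = 0.11111.
Under H₀, SE = √(p₀(1−p₀)/n) = √(0.12·0.88/54) = √0.001955556 = 0.044222.
Test statistic: z = -0.00889/0.044222 = -0.201.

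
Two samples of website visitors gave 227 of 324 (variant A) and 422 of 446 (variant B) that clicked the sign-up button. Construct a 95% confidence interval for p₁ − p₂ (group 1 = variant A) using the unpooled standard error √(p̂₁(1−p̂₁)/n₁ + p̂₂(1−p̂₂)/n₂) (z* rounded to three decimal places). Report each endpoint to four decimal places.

p̂₁ = 0.70062, p̂₂ = 0.94619, so the observed difference is -0.24557.
Unpooled SE = √(p̂₁(1−p̂₁)/n₁ + p̂₂(1−p̂₂)/n₂) = √(0.000647385 + 0.000114161) = 0.027596.
z* = 1.960 at the 95% level. Margin of error = 0.05409.
CI: -0.24557 ± 0.05409 = (-0.2997, -0.1915).

(-0.2997, -0.1915)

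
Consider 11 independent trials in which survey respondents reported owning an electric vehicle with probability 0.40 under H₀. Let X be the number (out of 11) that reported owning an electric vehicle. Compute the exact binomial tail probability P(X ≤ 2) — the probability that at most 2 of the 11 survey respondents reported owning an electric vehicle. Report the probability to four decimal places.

P = 0.1189

X ~ Binomial(n=11, p=0.40).
P(X ≤ 2) = C(11,0)·0.40^0·0.60^11 + C(11,1)·0.40^1·0.60^10 + C(11,2)·0.40^2·0.60^9.
= 0.003628 + 0.026605 + 0.088684 = 0.1189.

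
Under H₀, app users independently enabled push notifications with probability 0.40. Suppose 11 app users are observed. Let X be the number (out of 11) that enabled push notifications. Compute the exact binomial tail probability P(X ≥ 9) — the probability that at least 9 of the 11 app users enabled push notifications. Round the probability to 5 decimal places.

P = 0.00592

X is binomial with n = 11 and p = 0.40.
P(X ≥ 9) = C(11,9)·0.40^9·0.60^2 + C(11,10)·0.40^10·0.60^1 + C(11,11)·0.40^11·0.60^0.
= 0.005190 + 0.000692 + 0.000042 = 0.00592.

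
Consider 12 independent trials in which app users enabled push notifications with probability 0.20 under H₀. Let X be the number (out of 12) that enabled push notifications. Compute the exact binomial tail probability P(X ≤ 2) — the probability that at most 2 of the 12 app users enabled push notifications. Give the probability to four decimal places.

P = 0.5583

X ~ Binomial(n=12, p=0.20).
P(X ≤ 2) = C(12,0)·0.20^0·0.80^12 + C(12,1)·0.20^1·0.80^11 + C(12,2)·0.20^2·0.80^10.
= 0.068719 + 0.206158 + 0.283468 = 0.5583.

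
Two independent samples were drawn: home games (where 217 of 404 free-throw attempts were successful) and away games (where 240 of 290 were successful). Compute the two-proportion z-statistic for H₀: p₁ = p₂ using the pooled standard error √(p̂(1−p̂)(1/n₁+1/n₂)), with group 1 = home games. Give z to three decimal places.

p̂₁ = 217/404 = 0.53713, p̂₂ = 240/290 = 0.82759.
Pooling: p̂ = 457/694 = 0.65850.
SE = √[p̂(1−p̂)(1/n₁+1/n₂)] = √[0.65850·0.34150·(1/404+1/290)] ≈ 0.036497.
z = -0.29046/0.036497 = -7.958.

z = -7.958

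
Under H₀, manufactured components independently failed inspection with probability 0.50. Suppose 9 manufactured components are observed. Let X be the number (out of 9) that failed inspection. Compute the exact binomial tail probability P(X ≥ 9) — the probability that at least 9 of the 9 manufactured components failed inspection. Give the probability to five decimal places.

X ~ Binomial(n=9, p=0.50).
P(X ≥ 9) = C(9,9)·0.50^9·0.50^0.
= 0.001953 = 0.00195.

P = 0.00195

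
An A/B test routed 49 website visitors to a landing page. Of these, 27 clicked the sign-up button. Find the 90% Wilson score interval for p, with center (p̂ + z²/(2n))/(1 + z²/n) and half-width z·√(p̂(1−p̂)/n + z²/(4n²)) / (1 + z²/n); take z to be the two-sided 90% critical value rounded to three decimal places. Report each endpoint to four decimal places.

(0.4345, 0.6622)

Here p̂ = 27/49 = 0.55102 and z = 1.645 (z² = 2.706025).
Denominator 1 + z²/n = 1 + 2.706025/49 = 1.055225.
Adjusted center: (0.55102 + z²/(2n))/1.055225 = 0.54835.
Radicand: p̂(1−p̂)/n + z²/(4n²) = 0.005048917 + 0.000281760 = 0.005330677.
Half-width = 1.645·√0.005330677/1.055225 = 0.11382.
So the interval runs from 0.4345 to 0.6622.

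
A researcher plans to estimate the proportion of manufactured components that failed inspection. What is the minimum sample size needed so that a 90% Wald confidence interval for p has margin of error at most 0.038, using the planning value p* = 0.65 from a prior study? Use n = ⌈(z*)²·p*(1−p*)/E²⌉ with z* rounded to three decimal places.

n = 427

z* = 1.645 at the 90% level.
p*(1−p*) = 0.2275.
Required n before rounding: 2.706025 × 0.2275 / 0.038² = 426.330.
⌈426.330⌉ = 427.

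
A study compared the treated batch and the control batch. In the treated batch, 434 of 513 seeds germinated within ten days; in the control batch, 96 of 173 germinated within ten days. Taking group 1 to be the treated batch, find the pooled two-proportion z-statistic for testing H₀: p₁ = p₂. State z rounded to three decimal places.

z = 7.899

p̂₁ = 434/513 = 0.84600, p̂₂ = 96/173 = 0.55491.
Pooling: p̂ = 530/686 = 0.77259.
SE = √[p̂(1−p̂)(1/n₁+1/n₂)] = √[0.77259·0.22741·(1/513+1/173)] ≈ 0.036852.
z = (p̂₁ − p̂₂)/SE = (0.84600 − 0.55491)/0.036852 = 0.29109/0.036852 = 7.899.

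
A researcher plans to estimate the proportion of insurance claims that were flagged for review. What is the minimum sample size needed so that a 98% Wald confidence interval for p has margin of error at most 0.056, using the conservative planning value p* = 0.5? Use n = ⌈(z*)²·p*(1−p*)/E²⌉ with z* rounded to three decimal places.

The 98% critical value is z* = 2.326.
p*(1−p*) = 0.2500.
Required n before rounding: 5.410276 × 0.2500 / 0.056² = 431.304.
⌈431.304⌉ = 432.

n = 432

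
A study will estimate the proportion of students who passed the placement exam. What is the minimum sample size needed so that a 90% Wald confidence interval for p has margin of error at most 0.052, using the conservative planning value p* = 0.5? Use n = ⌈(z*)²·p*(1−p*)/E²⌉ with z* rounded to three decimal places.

For 90% confidence, z* = 1.645.
p*(1−p*) = 0.2500.
Required n before rounding: 2.706025 × 0.2500 / 0.052² = 250.187.
⌈250.187⌉ = 251.

n = 251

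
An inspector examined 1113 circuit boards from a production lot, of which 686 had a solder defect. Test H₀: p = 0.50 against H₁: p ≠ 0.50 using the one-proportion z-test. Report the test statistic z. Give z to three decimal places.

The sample proportion is 686/1113 = 0.61635.
Null standard error: √(0.50·0.50/1113) = √0.000224618 = 0.014987.
z = (0.61635 − 0.50)/0.014987 = 0.11635/0.014987 = 7.763.

z = 7.763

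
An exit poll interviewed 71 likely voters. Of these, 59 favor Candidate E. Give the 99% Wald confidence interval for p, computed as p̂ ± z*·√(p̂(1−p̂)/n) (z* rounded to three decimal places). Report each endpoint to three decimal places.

(0.716, 0.946)

Sample proportion p̂ = 59/71 = 0.83099.
SE = √(p̂(1−p̂)/n) = √(0.140448/71) = 0.044476.
For 99% confidence, z* = 2.576.
Margin of error: 2.576 × 0.044476 = 0.11457.
So the interval runs from 0.716 to 0.946.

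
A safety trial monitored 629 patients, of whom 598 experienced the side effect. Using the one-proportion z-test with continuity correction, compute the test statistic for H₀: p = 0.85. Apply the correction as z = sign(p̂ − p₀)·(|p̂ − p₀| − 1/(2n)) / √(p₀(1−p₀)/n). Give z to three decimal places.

p̂ = 598/629 = 0.95072. p̂ − p₀ = 0.100715.
Continuity correction 1/(2n) = 1/1258 = 0.000795.
Corrected numerator: |0.100715| − 0.000795 = 0.099920.
Under H₀, SE = √(p₀(1−p₀)/n) = √(0.85·0.15/629) = √0.000202703 = 0.014237.
z = +0.099920/0.014237 = 7.018.

z = 7.018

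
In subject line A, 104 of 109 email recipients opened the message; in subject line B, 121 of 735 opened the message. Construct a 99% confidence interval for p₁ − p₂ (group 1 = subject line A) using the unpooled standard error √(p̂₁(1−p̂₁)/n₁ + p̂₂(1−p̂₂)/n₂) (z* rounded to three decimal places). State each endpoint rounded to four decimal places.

p̂₁ = 0.95413, p̂₂ = 0.16463, so the observed difference is 0.78950.
SE = √(0.000401535 + 0.000187108) = √0.000588643 = 0.024262.
z* = 2.576 at the 99% level. Margin = 2.576·0.024262 = 0.06250.
Interval: 0.78950 ± 0.06250 → (0.7270, 0.8520).

(0.7270, 0.8520)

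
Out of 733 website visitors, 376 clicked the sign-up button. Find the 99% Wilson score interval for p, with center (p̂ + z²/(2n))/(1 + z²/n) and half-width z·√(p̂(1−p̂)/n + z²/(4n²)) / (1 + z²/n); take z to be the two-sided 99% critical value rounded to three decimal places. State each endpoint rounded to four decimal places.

p̂ = 376/733 = 0.51296; z = 2.576, so z² = 6.635776.
Denominator 1 + z²/n = 1 + 6.635776/733 = 1.009053.
Center = (0.51296 + 0.004526)/1.009053 = 0.51284.
Radicand: p̂(1−p̂)/n + z²/(4n²) = 0.000340835 + 0.000003088 = 0.000343923.
Half-width = z·√(radicand)/denom = 2.576·0.018545/1.009053 = 0.04734.
So the interval runs from 0.4655 to 0.5602.

(0.4655, 0.5602)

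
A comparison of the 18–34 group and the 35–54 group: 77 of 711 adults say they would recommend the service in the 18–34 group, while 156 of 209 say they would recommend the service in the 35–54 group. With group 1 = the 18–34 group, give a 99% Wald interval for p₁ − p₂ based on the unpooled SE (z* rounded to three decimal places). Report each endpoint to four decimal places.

(-0.7212, -0.5550)

p̂₁ = 77/711 = 0.10830, p̂₂ = 156/209 = 0.74641; p̂₁ − p̂₂ = -0.63811.
SE = √(0.000135822 + 0.000905653) = √0.001041475 = 0.032272.
The 99% critical value is z* = 2.576. Margin = 2.576·0.032272 = 0.08313.
So the interval runs from -0.7212 to -0.5550.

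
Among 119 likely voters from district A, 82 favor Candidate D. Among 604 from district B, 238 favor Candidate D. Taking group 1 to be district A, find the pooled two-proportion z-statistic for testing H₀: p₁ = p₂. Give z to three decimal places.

p̂₁ = 82/119 = 0.68908, p̂₂ = 238/604 = 0.39404.
Pooling: p̂ = 320/723 = 0.44260.
SE = √[p̂(1−p̂)(1/n₁+1/n₂)] = √[0.44260·0.55740·(1/119+1/604)] ≈ 0.049816.
z = (p̂₁ − p̂₂)/SE = (0.68908 − 0.39404)/0.049816 = 0.29504/0.049816 = 5.923.

z = 5.923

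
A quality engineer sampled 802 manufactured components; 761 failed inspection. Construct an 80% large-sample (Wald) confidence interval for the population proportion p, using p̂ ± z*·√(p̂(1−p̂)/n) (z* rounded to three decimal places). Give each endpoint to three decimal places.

(0.939, 0.959)

Sample proportion p̂ = 761/802 = 0.94888.
SE(p̂) = √(0.94888·0.05112/802) = 0.007777.
The 80% critical value is z* = 1.282.
Margin of error: 1.282 × 0.007777 = 0.00997.
CI: 0.94888 ± 0.00997 = (0.939, 0.959).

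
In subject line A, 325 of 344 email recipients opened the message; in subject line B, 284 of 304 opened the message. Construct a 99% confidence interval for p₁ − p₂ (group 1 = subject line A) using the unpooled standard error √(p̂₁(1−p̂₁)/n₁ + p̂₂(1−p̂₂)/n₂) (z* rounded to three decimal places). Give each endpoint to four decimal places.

p̂₁ = 0.94477, p̂₂ = 0.93421, so the observed difference is 0.01056.
Unpooled SE = √(p̂₁(1−p̂₁)/n₁ + p̂₂(1−p̂₂)/n₂) = √(0.000151692 + 0.000202175) = 0.018811.
For 99% confidence, z* = 2.576. Margin of error = 0.04846.
Interval: 0.01056 ± 0.04846 → (-0.0379, 0.0590).

(-0.0379, 0.0590)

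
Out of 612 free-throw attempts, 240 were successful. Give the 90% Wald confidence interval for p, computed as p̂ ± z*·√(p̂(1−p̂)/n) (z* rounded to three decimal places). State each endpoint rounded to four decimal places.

With x = 240 successes in n = 612, p̂ = 0.39216.
SE = √(p̂(1−p̂)/n) = √(0.238370/612) = 0.019736.
z* = 1.645 at the 90% level.
Margin = 1.645·0.019736 = 0.03247.
Interval: 0.39216 ± 0.03247 → (0.3597, 0.4246).

(0.3597, 0.4246)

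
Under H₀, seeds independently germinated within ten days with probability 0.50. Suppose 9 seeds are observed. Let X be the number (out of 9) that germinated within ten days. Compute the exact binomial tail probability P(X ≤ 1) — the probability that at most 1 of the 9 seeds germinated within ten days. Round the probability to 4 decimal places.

P = 0.0195

X is binomial with n = 9 and p = 0.50.
P(X ≤ 1) = C(9,0)·0.50^0·0.50^9 + C(9,1)·0.50^1·0.50^8.
= 0.001953 + 0.017578 = 0.0195.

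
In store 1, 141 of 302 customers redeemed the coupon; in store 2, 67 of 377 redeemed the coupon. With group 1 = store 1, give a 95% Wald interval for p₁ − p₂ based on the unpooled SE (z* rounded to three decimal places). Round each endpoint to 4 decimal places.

p̂₁ = 0.46689, p̂₂ = 0.17772, so the observed difference is 0.28917.
Unpooled SE = √(p̂₁(1−p̂₁)/n₁ + p̂₂(1−p̂₂)/n₂) = √(0.000824184 + 0.000387626) = 0.034811.
The 95% critical value is z* = 1.960. Margin = 1.960·0.034811 = 0.06823.
So the interval runs from 0.2209 to 0.3574.

(0.2209, 0.3574)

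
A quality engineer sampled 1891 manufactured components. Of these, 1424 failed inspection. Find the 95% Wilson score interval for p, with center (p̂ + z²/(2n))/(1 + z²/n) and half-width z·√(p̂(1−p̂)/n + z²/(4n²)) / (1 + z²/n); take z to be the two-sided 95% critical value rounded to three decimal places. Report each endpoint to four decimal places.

Here p̂ = 1424/1891 = 0.75304 and z = 1.960 (z² = 3.841600).
Denominator 1 + z²/n = 1 + 3.841600/1891 = 1.002032.
Adjusted center: (0.75304 + z²/(2n))/1.002032 = 0.75253.
Radicand: p̂(1−p̂)/n + z²/(4n²) = 0.000098345 + 0.000000269 = 0.000098614.
Half-width = z·√(radicand)/denom = 1.960·0.009930/1.002032 = 0.01942.
CI: 0.75253 ± 0.01942 = (0.7331, 0.7720).

(0.7331, 0.7720)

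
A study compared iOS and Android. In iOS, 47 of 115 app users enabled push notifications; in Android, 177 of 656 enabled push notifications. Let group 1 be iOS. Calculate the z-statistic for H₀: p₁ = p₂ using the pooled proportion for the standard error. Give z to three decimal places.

z = 3.026

p̂₁ = 47/115 = 0.40870, p̂₂ = 177/656 = 0.26982.
Pooling: p̂ = 224/771 = 0.29053.
Pooled SE = √[0.2061231·0.01022004] ≈ 0.045898.
z = 0.13888/0.045898 = 3.026.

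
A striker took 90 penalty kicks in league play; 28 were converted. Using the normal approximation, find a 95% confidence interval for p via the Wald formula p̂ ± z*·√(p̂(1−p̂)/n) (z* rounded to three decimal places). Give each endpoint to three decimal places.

(0.215, 0.407)

The sample proportion is 28/90 = 0.31111.
Standard error of p̂: √(0.214321/90) = √0.002381344 = 0.048799.
For 95% confidence, z* = 1.960.
Margin of error: 1.960 × 0.048799 = 0.09565.
CI: 0.31111 ± 0.09565 = (0.215, 0.407).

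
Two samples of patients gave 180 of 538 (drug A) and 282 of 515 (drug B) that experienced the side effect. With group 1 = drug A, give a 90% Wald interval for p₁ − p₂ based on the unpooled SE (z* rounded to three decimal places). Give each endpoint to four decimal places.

p̂₁ = 180/538 = 0.33457, p̂₂ = 282/515 = 0.54757; p̂₁ − p̂₂ = -0.21300.
SE = √(0.000413817 + 0.000481042) = √0.000894859 = 0.029914.
For 90% confidence, z* = 1.645. Margin of error = 0.04921.
So the interval runs from -0.2622 to -0.1638.

(-0.2622, -0.1638)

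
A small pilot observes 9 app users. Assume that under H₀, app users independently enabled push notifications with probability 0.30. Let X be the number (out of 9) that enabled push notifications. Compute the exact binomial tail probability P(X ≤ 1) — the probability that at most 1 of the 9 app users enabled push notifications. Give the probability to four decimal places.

X is binomial with n = 9 and p = 0.30.
P(X ≤ 1) = C(9,0)·0.30^0·0.70^9 + C(9,1)·0.30^1·0.70^8.
= 0.040354 + 0.155650 = 0.1960.

P = 0.1960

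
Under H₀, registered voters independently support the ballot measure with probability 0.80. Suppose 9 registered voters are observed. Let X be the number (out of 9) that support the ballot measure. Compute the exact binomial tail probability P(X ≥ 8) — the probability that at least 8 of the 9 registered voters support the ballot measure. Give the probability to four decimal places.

P = 0.4362

X is binomial with n = 9 and p = 0.80.
P(X ≥ 8) = C(9,8)·0.80^8·0.20^1 + C(9,9)·0.80^9·0.20^0.
= 0.301990 + 0.134218 = 0.4362.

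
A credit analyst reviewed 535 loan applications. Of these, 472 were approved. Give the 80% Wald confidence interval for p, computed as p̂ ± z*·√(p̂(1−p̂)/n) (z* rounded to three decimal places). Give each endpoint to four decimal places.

Sample proportion p̂ = 472/535 = 0.88224.
SE = √(p̂(1−p̂)/n) = √(0.103890/535) = 0.013935.
For 80% confidence, z* = 1.282.
Margin of error: 1.282 × 0.013935 = 0.01786.
So the interval runs from 0.8644 to 0.9001.

(0.8644, 0.9001)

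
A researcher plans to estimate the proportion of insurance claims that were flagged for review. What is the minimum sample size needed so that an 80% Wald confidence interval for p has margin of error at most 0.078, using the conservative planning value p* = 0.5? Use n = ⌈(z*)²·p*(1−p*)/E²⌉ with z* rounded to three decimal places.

n = 68

The 80% critical value is z* = 1.282.
p*(1−p*) = 0.50·0.50 = 0.2500.
(z*)²·p*(1−p*)/E² = 1.643524·0.2500/0.006084 = 67.535.
⌈67.535⌉ = 68.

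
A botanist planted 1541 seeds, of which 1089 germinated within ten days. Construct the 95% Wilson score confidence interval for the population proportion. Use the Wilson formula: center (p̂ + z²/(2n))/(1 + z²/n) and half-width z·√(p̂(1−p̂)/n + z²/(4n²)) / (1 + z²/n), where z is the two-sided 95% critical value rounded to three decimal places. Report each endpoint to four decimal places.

p̂ = 1089/1541 = 0.70668; z = 1.960, so z² = 3.841600.
Denominator 1 + z²/n = 1 + 3.841600/1541 = 1.002493.
Adjusted center: (0.70668 + z²/(2n))/1.002493 = 0.70617.
Radicand: p̂(1−p̂)/n + z²/(4n²) = 0.000134511 + 0.000000404 = 0.000134915.
Half-width = 1.960·√0.000134915/1.002493 = 0.02271.
CI: 0.70617 ± 0.02271 = (0.6835, 0.7289).

(0.6835, 0.7289)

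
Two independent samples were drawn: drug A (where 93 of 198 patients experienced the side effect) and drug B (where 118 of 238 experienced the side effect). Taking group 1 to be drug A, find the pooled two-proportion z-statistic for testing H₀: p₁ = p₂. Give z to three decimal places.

Sample proportions: p̂₁ = 93/198 = 0.46970 and p̂₂ = 118/238 = 0.49580.
Pooled p̂ = (93+118)/(198+238) = 211/436 = 0.48394.
SE = √[p̂(1−p̂)(1/n₁+1/n₂)] = √[0.48394·0.51606·(1/198+1/238)] ≈ 0.048069.
z = (p̂₁ − p̂₂)/SE = (0.46970 − 0.49580)/0.048069 = -0.02610/0.048069 = -0.543.

z = -0.543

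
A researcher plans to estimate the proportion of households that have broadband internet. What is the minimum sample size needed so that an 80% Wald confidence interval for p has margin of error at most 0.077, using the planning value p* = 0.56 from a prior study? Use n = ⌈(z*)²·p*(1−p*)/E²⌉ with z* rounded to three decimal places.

For 80% confidence, z* = 1.282.
p*(1−p*) = 0.56·0.44 = 0.2464.
(z*)²·p*(1−p*)/E² = 1.643524·0.2464/0.005929 = 68.302.
Rounding up, n = 69.

n = 69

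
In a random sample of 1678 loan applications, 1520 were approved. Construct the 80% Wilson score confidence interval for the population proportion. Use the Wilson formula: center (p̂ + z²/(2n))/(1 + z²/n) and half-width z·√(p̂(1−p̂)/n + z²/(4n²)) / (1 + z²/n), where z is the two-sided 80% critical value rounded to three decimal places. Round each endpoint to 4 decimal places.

Here p̂ = 1520/1678 = 0.90584 and z = 1.282 (z² = 1.643524).
Denominator 1 + z²/n = 1 + 1.643524/1678 = 1.000979.
Adjusted center: (0.90584 + z²/(2n))/1.000979 = 0.90544.
Radicand: p̂(1−p̂)/n + z²/(4n²) = 0.000050831 + 0.000000146 = 0.000050977.
Half-width = z·√(radicand)/denom = 1.282·0.007140/1.000979 = 0.00914.
CI: 0.90544 ± 0.00914 = (0.8963, 0.9146).

(0.8963, 0.9146)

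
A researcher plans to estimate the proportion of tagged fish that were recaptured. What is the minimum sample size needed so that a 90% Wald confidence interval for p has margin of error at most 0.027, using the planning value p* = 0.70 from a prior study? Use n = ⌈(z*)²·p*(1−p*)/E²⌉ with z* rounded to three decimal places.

n = 780

For 90% confidence, z* = 1.645.
p*(1−p*) = 0.70·0.30 = 0.2100.
Required n before rounding: 2.706025 × 0.2100 / 0.027² = 779.513.
⌈779.513⌉ = 780.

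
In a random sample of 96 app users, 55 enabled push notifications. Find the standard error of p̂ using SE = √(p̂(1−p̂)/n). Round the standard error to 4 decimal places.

SE = 0.0505

p̂ = 55/96 = 0.57292.
p̂(1−p̂) = 0.57292·0.42708 = 0.244683.
Dividing by n and taking the root: √0.002548781 = 0.0505.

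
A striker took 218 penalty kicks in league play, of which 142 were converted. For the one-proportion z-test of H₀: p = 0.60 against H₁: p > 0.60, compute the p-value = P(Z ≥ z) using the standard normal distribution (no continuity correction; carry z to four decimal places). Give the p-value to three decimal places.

Sample proportion p̂ = 142/218 = 0.65138.
SE₀ = √(0.60·0.40/218) = 0.033180.
Test statistic (full precision, shown to 4 dp): z = (142/218 − 0.60)/SE₀ ≈ 1.5484.
From the standard normal, P(Z ≥ z) = 0.061.

p-value = 0.061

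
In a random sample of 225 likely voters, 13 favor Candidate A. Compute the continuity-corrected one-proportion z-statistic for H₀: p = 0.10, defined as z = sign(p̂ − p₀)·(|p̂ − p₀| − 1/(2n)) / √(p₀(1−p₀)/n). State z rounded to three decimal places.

z = -2.000

With x = 13 successes in n = 225, p̂ = 0.05778. p̂ − p₀ = -0.042222.
1/(2n) = 0.002222.
Corrected numerator: |-0.042222| − 0.002222 = 0.040000.
Under H₀, SE = √(p₀(1−p₀)/n) = √(0.10·0.90/225) = √0.000400000 = 0.020000.
z = −0.040000/0.020000 = -2.000.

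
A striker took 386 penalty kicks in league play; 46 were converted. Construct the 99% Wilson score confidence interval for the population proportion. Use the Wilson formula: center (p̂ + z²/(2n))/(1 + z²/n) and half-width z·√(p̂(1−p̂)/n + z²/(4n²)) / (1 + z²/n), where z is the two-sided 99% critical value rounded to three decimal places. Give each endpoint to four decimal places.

(0.0830, 0.1682)

Here p̂ = 46/386 = 0.11917 and z = 2.576 (z² = 6.635776).
1 + z²/n = 1.017191.
Center = (0.11917 + 0.008596)/1.017191 = 0.12561.
Radicand: p̂(1−p̂)/n + z²/(4n²) = 0.000271941 + 0.000011134 = 0.000283075.
Half-width = 2.576·√0.000283075/1.017191 = 0.04261.
Interval: 0.12561 ± 0.04261 → (0.0830, 0.1682).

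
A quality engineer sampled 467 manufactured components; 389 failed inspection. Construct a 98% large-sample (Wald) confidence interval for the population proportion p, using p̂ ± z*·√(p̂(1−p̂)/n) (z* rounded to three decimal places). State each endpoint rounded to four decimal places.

(0.7928, 0.8731)

Sample proportion p̂ = 389/467 = 0.83298.
SE(p̂) = √(0.83298·0.16702/467) = 0.017260.
The 98% critical value is z* = 2.326.
Margin of error: 2.326 × 0.017260 = 0.04015.
Interval: 0.83298 ± 0.04015 → (0.7928, 0.8731).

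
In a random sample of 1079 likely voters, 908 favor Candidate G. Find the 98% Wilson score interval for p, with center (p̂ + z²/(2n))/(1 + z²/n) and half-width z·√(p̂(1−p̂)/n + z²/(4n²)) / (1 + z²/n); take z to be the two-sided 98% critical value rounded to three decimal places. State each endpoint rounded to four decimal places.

Here p̂ = 908/1079 = 0.84152 and z = 2.326 (z² = 5.410276).
1 + z²/n = 1.005014.
Adjusted center: (0.84152 + z²/(2n))/1.005014 = 0.83982.
Radicand: p̂(1−p̂)/n + z²/(4n²) = 0.000123600 + 0.000001162 = 0.000124762.
Half-width = z·√(radicand)/denom = 2.326·0.011170/1.005014 = 0.02585.
CI: 0.83982 ± 0.02585 = (0.8140, 0.8657).

(0.8140, 0.8657)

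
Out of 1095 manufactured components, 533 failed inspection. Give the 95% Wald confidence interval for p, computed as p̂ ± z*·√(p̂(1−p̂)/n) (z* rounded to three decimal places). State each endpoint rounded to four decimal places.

(0.4572, 0.5164)

p̂ = 533/1095 = 0.48676.
Standard error of p̂: √(0.249825/1095) = √0.000228150 = 0.015105.
The 95% critical value is z* = 1.960.
Margin of error: 1.960 × 0.015105 = 0.02961.
CI: 0.48676 ± 0.02961 = (0.4572, 0.5164).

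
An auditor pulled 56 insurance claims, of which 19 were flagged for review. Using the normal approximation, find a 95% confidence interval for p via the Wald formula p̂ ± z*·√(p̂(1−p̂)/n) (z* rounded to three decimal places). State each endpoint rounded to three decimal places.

(0.215, 0.463)

Sample proportion p̂ = 19/56 = 0.33929.
SE = √(p̂(1−p̂)/n) = √(0.224171/56) = 0.063270.
The 95% critical value is z* = 1.960.
Margin = 1.960·0.063270 = 0.12401.
Interval: 0.33929 ± 0.12401 → (0.215, 0.463).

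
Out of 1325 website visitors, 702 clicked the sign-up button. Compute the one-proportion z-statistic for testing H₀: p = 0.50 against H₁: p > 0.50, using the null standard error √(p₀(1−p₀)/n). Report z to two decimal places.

p̂ = 702/1325 = 0.52981.
SE₀ = √(0.50·0.50/1325) = 0.013736.
z = (0.52981 − 0.50)/0.013736 = 0.02981/0.013736 = 2.17.

z = 2.17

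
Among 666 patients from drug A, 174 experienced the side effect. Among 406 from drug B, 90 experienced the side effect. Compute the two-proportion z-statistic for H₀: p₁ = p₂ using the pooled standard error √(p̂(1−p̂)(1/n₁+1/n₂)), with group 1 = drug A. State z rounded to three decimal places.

Sample proportions: p̂₁ = 174/666 = 0.26126 and p̂₂ = 90/406 = 0.22167.
Pooled p̂ = (174+90)/(666+406) = 264/1072 = 0.24627.
SE = √[p̂(1−p̂)(1/n₁+1/n₂)] = √[0.24627·0.75373·(1/666+1/406)] ≈ 0.027128.
z = (p̂₁ − p̂₂)/SE = (0.26126 − 0.22167)/0.027128 = 0.03959/0.027128 = 1.459.

z = 1.459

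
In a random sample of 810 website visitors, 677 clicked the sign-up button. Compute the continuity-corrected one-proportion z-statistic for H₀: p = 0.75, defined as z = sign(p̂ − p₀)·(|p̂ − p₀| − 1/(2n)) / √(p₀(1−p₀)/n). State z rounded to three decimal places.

z = 5.599

p̂ = 677/810 = 0.83580. p̂ − p₀ = 0.085802.
Continuity correction 1/(2n) = 1/1620 = 0.000617.
Corrected numerator: |0.085802| − 0.000617 = 0.085185.
SE₀ = √(0.75·0.25/810) = 0.015215.
z = +0.085185/0.015215 = 5.599.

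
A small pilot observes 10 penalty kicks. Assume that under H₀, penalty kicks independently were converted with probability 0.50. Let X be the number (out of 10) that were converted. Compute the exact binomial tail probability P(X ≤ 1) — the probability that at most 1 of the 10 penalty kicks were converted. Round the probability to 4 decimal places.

X is binomial with n = 10 and p = 0.50.
P(X ≤ 1) = C(10,0)·0.50^0·0.50^10 + C(10,1)·0.50^1·0.50^9.
= 0.000977 + 0.009766 = 0.0107.

P = 0.0107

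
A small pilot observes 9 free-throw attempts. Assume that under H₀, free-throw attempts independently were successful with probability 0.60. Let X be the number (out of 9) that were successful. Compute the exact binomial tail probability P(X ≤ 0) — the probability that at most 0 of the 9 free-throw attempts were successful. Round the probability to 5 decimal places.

P = 0.00026

X ~ Binomial(n=9, p=0.60).
P(X ≤ 0) = C(9,0)·0.60^0·0.40^9.
= 0.000262 = 0.00026.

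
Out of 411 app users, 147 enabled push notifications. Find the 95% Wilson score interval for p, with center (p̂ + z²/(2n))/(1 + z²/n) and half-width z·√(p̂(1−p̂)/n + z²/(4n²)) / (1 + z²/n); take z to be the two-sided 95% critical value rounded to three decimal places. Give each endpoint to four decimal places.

(0.3128, 0.4051)

p̂ = 147/411 = 0.35766; z = 1.960, so z² = 3.841600.
Denominator 1 + z²/n = 1 + 3.841600/411 = 1.009347.
Adjusted center: (0.35766 + z²/(2n))/1.009347 = 0.35898.
Radicand: p̂(1−p̂)/n + z²/(4n²) = 0.000558979 + 0.000005685 = 0.000564664.
Half-width = 1.960·√0.000564664/1.009347 = 0.04614.
So the interval runs from 0.3128 to 0.4051.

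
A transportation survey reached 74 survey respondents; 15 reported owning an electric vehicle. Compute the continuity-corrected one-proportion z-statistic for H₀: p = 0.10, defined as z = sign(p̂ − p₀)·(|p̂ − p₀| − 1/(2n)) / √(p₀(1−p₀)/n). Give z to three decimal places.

z = 2.751

Sample proportion p̂ = 15/74 = 0.20270. p̂ − p₀ = 0.102703.
1/(2n) = 0.006757.
Corrected numerator: |0.102703| − 0.006757 = 0.095946.
Null standard error: √(0.10·0.90/74) = √0.001216216 = 0.034874.
z = (+)0.095946/0.034874 = 2.751.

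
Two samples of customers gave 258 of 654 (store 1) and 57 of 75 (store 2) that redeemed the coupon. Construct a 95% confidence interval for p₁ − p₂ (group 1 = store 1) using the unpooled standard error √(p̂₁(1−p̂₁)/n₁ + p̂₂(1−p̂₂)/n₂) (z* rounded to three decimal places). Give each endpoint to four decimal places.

p̂₁ = 258/654 = 0.39450, p̂₂ = 57/75 = 0.76000; p̂₁ − p̂₂ = -0.36550.
Unpooled SE = √(p̂₁(1−p̂₁)/n₁ + p̂₂(1−p̂₂)/n₂) = √(0.000365243 + 0.002432000) = 0.052889.
For 95% confidence, z* = 1.960. Margin = 1.960·0.052889 = 0.10366.
Interval: -0.36550 ± 0.10366 → (-0.4692, -0.2618).

(-0.4692, -0.2618)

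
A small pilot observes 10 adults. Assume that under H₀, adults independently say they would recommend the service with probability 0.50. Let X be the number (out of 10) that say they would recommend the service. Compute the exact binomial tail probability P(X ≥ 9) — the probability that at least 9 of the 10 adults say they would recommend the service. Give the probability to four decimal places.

X is binomial with n = 10 and p = 0.50.
P(X ≥ 9) = C(10,9)·0.50^9·0.50^1 + C(10,10)·0.50^10·0.50^0.
= 0.009766 + 0.000977 = 0.0107.

P = 0.0107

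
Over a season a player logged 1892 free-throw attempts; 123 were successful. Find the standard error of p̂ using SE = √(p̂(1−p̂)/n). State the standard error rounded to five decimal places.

p̂ = 123/1892 = 0.06501.
p̂(1−p̂) = 0.06501·0.93499 = 0.060784.
SE = √(0.060784/1892) = 0.00567.

SE = 0.00567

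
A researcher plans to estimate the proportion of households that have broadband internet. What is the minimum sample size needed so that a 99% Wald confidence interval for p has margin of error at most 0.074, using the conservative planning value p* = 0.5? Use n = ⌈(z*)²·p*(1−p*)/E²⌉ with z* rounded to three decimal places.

n = 303

z* = 2.576 at the 99% level.
p*(1−p*) = 0.2500.
Required n before rounding: 6.635776 × 0.2500 / 0.074² = 302.948.
Rounding up, n = 303.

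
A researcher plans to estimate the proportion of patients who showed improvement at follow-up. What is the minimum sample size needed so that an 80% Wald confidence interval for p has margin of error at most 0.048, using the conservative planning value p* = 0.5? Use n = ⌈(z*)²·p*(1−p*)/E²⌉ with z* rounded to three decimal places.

n = 179

For 80% confidence, z* = 1.282.
p*(1−p*) = 0.50·0.50 = 0.2500.
(z*)²·p*(1−p*)/E² = 1.643524·0.2500/0.002304 = 178.334.
⌈178.334⌉ = 179.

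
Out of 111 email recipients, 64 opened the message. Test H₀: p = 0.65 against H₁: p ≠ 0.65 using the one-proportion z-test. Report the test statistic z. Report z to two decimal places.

p̂ = 64/111 = 0.57658.
Under H₀, SE = √(p₀(1−p₀)/n) = √(0.65·0.35/111) = √0.002049550 = 0.045272.
z = (0.57658 − 0.65)/0.045272 = -0.07342/0.045272 = -1.62.

z = -1.62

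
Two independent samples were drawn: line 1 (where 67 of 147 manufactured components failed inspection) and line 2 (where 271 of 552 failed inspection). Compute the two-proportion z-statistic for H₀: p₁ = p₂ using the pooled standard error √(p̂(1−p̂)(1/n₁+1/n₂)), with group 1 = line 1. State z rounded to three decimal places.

Sample proportions: p̂₁ = 67/147 = 0.45578 and p̂₂ = 271/552 = 0.49094.
Pooling: p̂ = 338/699 = 0.48355.
Pooled SE = √[0.2497293·0.00861432] ≈ 0.046382.
z = (p̂₁ − p̂₂)/SE = (0.45578 − 0.49094)/0.046382 = -0.03516/0.046382 = -0.758.

z = -0.758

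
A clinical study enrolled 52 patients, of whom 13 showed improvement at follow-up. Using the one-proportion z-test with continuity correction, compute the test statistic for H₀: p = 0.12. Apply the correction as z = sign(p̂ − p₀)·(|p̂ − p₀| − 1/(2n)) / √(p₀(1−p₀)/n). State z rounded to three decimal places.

p̂ = 13/52 = 0.25000. p̂ − p₀ = 0.130000.
1/(2n) = 0.009615.
Corrected numerator: |0.130000| − 0.009615 = 0.120385.
Under H₀, SE = √(p₀(1−p₀)/n) = √(0.12·0.88/52) = √0.002030769 = 0.045064.
z = (+)0.120385/0.045064 = 2.671.

z = 2.671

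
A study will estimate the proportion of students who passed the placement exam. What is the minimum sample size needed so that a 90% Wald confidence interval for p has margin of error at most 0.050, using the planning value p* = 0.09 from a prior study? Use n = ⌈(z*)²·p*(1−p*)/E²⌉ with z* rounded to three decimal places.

z* = 1.645 at the 90% level.
p*(1−p*) = 0.0819.
Required n before rounding: 2.706025 × 0.0819 / 0.050² = 88.649.
Rounding up, n = 89.

n = 89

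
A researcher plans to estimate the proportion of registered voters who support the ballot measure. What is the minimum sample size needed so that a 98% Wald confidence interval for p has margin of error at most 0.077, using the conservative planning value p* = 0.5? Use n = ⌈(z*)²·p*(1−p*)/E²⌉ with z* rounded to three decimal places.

n = 229

For 98% confidence, z* = 2.326.
p*(1−p*) = 0.50·0.50 = 0.2500.
(z*)²·p*(1−p*)/E² = 5.410276·0.2500/0.005929 = 228.128.
Rounding up, n = 229.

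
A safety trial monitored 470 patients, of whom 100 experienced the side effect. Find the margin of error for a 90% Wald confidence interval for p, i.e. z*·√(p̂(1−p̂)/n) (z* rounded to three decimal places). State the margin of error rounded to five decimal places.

Sample proportion p̂ = 100/470 = 0.21277.
Standard error of p̂: √(0.167497/470) = √0.000356376 = 0.018878.
z* = 1.645 at the 90% level.
Margin of error = z*·SE = 1.645 × 0.018878 = 0.03105.

ME = 0.03105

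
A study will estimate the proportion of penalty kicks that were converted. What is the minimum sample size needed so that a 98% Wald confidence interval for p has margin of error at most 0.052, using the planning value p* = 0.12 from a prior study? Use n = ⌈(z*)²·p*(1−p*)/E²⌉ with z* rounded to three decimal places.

The 98% critical value is z* = 2.326.
p*(1−p*) = 0.1056.
(z*)²·p*(1−p*)/E² = 5.410276·0.1056/0.002704 = 211.289.
⌈211.289⌉ = 212.

n = 212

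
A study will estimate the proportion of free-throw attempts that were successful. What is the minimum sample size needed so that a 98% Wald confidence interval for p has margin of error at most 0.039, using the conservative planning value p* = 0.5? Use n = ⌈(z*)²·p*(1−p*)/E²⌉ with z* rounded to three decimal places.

z* = 2.326 at the 98% level.
p*(1−p*) = 0.50·0.50 = 0.2500.
(z*)²·p*(1−p*)/E² = 5.410276·0.2500/0.001521 = 889.263.
⌈889.263⌉ = 890.

n = 890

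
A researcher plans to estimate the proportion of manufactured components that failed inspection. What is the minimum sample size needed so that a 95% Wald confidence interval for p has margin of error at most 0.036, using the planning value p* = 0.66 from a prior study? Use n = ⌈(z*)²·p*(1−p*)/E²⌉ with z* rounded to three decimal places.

n = 666

The 95% critical value is z* = 1.960.
p*(1−p*) = 0.2244.
(z*)²·p*(1−p*)/E² = 3.841600·0.2244/0.001296 = 665.166.
⌈665.166⌉ = 666.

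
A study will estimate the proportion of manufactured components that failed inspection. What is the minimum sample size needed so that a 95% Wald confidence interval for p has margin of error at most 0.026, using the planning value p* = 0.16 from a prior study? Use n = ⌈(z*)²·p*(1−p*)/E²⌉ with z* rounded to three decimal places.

n = 764

For 95% confidence, z* = 1.960.
p*(1−p*) = 0.16·0.84 = 0.1344.
(z*)²·p*(1−p*)/E² = 3.841600·0.1344/0.000676 = 763.774.
Rounding up, n = 764.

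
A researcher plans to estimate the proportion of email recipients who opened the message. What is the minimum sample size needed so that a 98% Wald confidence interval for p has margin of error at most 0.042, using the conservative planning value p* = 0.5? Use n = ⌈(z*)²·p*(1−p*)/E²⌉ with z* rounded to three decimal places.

For 98% confidence, z* = 2.326.
p*(1−p*) = 0.50·0.50 = 0.2500.
(z*)²·p*(1−p*)/E² = 5.410276·0.2500/0.001764 = 766.762.
Rounding up, n = 767.

n = 767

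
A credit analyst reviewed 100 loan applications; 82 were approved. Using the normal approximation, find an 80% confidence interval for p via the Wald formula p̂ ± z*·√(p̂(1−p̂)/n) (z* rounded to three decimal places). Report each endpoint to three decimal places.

(0.771, 0.869)

With x = 82 successes in n = 100, p̂ = 0.82000.
SE = √(p̂(1−p̂)/n) = √(0.147600/100) = 0.038419.
For 80% confidence, z* = 1.282.
Margin of error: 1.282 × 0.038419 = 0.04925.
Interval: 0.82000 ± 0.04925 → (0.771, 0.869).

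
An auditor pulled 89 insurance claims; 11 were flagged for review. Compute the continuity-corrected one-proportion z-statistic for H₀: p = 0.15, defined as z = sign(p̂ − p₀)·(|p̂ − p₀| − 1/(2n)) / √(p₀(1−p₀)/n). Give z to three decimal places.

z = -0.549

The sample proportion is 11/89 = 0.12360. p̂ − p₀ = -0.026404.
1/(2n) = 0.005618.
Corrected numerator: |-0.026404| − 0.005618 = 0.020786.
Under H₀, SE = √(p₀(1−p₀)/n) = √(0.15·0.85/89) = √0.001432584 = 0.037849.
z = (−)0.020786/0.037849 = -0.549.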